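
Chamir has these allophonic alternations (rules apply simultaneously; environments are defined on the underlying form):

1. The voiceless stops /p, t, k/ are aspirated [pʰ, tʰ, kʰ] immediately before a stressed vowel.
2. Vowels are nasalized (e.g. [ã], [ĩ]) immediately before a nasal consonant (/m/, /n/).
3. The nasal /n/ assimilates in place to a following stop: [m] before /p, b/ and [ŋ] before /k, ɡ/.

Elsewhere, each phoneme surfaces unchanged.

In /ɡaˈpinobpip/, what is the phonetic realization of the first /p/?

[pʰ]

/p/ (between /a/ and /i/) occurs immediately before a stressed vowel → [pʰ] by rule 1.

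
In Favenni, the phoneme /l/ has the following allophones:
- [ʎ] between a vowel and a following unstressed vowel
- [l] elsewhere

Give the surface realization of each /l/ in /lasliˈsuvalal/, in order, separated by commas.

[l], [l], [ʎ], [l]

Occurrence 1 (position 1): no conditioning environment matches → elsewhere allophone [l].
Occurrence 2 (position 4): no conditioning environment matches → elsewhere allophone [l].
Occurrence 3 (position 10): between a vowel and a following unstressed vowel → [ʎ].
Occurrence 4 (position 12): no conditioning environment matches → elsewhere allophone [l].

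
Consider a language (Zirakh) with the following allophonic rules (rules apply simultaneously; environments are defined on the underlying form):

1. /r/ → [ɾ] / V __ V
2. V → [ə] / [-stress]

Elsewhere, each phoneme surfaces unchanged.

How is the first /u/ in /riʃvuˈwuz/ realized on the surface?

/u/ — between /v/ and /w/, in an unstressed syllable — surfaces as [ə] (rule 2).

[ə]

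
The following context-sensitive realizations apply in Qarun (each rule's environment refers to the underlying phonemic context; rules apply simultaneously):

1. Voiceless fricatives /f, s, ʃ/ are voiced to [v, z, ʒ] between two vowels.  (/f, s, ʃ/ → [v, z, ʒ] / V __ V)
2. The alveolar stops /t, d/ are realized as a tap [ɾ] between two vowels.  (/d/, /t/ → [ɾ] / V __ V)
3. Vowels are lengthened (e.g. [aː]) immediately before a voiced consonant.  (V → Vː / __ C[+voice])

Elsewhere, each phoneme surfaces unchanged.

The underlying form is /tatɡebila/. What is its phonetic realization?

/t/ (word-initial) fails the environment for rule 2, so it stays [t].
/a/ (between /t/ and /t/): rule 3 targets it, but not before a voiced consonant → unchanged [a].
/t/ (between /a/ and /ɡ/) is in the target of rule 2 but the environment (between two vowels) is not met → [t].
/e/ meets the environment for rule 3 (before a voiced consonant) → [eː].
/i/ — between /b/ and /l/, before a voiced consonant — surfaces as [iː] (rule 3).
/a/ (word-final) is in the target of rule 3 but the environment (before a voiced consonant) is not met → [a].

[tatɡeːbiːla]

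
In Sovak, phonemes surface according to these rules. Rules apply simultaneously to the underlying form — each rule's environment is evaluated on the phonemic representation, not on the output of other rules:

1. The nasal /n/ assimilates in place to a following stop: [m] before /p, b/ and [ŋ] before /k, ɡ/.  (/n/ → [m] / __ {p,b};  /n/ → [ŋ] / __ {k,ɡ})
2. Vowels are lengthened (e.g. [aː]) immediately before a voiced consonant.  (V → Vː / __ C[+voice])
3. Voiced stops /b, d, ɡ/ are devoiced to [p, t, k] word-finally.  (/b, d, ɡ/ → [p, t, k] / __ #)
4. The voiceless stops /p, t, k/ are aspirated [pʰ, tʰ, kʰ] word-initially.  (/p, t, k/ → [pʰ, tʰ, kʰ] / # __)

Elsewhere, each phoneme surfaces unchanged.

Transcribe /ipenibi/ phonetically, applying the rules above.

[ipeːniːbi]

/i/ (word-initial) is in the target of rule 2 but the environment (before a voiced consonant) is not met → [i].
/p/ (between /i/ and /e/) is in the target of rule 4 but the environment (word-initially) is not met → [p].
/e/ — between /p/ and /n/, before a voiced consonant — surfaces as [eː] (rule 2).
/n/ (between /e/ and /i/) is in the target of rule 1 but the environment (before a labial or velar stop) is not met → [n].
/i/ meets the environment for rule 2 (before a voiced consonant) → [iː].
/b/ (between /i/ and /i/): rule 3 targets it, but not word-finally → unchanged [b].
/i/ — word-final; rule 2 does not apply here → [i].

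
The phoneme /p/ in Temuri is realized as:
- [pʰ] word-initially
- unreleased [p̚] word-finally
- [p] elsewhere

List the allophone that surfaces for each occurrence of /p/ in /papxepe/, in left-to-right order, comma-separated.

Occurrence 1 (position 1): word-initially → [pʰ].
Occurrence 2 (position 3): no conditioning environment matches → elsewhere allophone [p].
Occurrence 3 (position 6): no conditioning environment matches → elsewhere allophone [p].

[pʰ], [p], [p]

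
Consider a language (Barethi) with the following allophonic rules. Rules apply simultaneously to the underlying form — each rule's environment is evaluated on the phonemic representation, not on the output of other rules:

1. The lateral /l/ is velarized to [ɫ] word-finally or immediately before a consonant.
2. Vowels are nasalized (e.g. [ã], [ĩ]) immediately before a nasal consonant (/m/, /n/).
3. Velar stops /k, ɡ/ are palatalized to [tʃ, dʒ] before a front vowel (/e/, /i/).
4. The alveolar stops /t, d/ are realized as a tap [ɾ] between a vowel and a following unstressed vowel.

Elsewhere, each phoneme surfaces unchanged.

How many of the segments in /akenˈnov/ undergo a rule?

2

Segments that undergo a rule: /k/ → [tʃ] (rule 3); /e/ → [ẽ] (rule 2).
All other segments surface unchanged.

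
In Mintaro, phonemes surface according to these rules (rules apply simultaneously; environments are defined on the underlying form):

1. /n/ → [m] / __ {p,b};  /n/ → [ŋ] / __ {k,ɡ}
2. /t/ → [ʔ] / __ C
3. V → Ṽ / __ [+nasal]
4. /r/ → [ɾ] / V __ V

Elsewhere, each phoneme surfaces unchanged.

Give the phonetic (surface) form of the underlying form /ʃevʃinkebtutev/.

[ʃevʃĩŋkebtutev]

/ʃ/ — not in any rule's target class → [ʃ].
/e/ (between /ʃ/ and /v/) is in the target of rule 3 but the environment (before a nasal consonant) is not met → [e].
/v/ stays [v].
/ʃ/ (between /v/ and /i/): no rule targets it → [ʃ].
/i/ — between /ʃ/ and /n/, before a nasal consonant — surfaces as [ĩ] (rule 3).
/n/ (between /i/ and /k/): before a labial or velar stop, so rule 1 applies → [ŋ].
/k/ (between /n/ and /e/): no rule targets it → [k].
/e/ (between /k/ and /b/): rule 3 targets it, but not before a nasal consonant → unchanged [e].
/b/ (between /e/ and /t/) is unaffected → [b].
/t/ — between /b/ and /u/; rule 2 does not apply here → [t].
/u/ (between /t/ and /t/) fails the environment for rule 3, so it stays [u].
/t/ (between /u/ and /e/): rule 2 targets it, but not immediately before a consonant → unchanged [t].
/e/ — between /t/ and /v/; rule 3 does not apply here → [e].
/v/ (word-final): no rule targets it → [v].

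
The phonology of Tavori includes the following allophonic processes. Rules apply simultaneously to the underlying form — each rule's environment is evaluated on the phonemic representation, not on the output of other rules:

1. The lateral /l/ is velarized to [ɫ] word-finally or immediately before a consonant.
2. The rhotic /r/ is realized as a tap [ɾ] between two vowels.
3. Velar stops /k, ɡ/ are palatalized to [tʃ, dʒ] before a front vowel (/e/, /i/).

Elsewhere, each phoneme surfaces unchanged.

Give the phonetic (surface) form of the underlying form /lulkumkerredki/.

/l/ — word-initial; rule 1 does not apply here → [l].
/u/ — not in any rule's target class → [u].
/l/ (between /u/ and /k/) occurs word-finally or immediately before a consonant → [ɫ] by rule 1.
/k/ (between /l/ and /u/): rule 3 targets it, but not before a front vowel → unchanged [k].
/u/ (between /k/ and /m/): no rule targets it → [u].
/m/ stays [m].
/k/ — between /m/ and /e/, before a front vowel — surfaces as [tʃ] (rule 3).
/e/ stays [e].
/r/ (between /e/ and /r/) is in the target of rule 2 but the environment (between two vowels) is not met → [r].
/r/ (between /r/ and /e/) fails the environment for rule 2, so it stays [r].
/e/ stays [e].
/d/ (between /e/ and /k/): no rule targets it → [d].
/k/ (between /d/ and /i/): before a front vowel, so rule 3 applies → [tʃ].
/i/ (word-final) is unaffected → [i].

[luɫkumtʃerredtʃi]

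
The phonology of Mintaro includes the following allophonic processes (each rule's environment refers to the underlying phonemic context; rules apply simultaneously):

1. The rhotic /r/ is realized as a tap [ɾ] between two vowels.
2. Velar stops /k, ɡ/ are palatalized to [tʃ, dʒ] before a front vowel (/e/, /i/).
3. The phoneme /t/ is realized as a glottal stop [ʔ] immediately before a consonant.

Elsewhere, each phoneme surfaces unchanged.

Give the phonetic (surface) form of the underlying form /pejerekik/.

/p/ — not in any rule's target class → [p].
/e/ (between /p/ and /j/) is unaffected → [e].
/j/ (between /e/ and /e/) is unaffected → [j].
/e/ (between /j/ and /r/) is unaffected → [e].
Rule 1 applies to /r/ (between /e/ and /e/: between two vowels) → [ɾ].
/e/ (between /r/ and /k/): no rule targets it → [e].
Rule 2 applies to /k/ (between /e/ and /i/: before a front vowel) → [tʃ].
/i/ — not in any rule's target class → [i].
/k/ (word-final) is in the target of rule 2 but the environment (before a front vowel) is not met → [k].

[pejeɾetʃik]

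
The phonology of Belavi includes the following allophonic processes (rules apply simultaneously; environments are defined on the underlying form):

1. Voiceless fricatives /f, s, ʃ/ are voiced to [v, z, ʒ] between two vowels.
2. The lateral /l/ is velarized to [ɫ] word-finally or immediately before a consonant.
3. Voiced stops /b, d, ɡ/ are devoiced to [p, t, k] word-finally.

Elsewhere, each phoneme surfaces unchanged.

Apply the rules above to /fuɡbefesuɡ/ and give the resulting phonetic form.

/f/ (word-initial) fails the environment for rule 1, so it stays [f].
/u/ stays [u].
/ɡ/ (between /u/ and /b/): rule 3 targets it, but not word-finally → unchanged [ɡ].
/b/ (between /ɡ/ and /e/) fails the environment for rule 3, so it stays [b].
/e/ (between /b/ and /f/) is unaffected → [e].
/f/ meets the environment for rule 1 (between two vowels) → [v].
/e/ (between /f/ and /s/) is unaffected → [e].
/s/ (between /e/ and /u/): between two vowels, so rule 1 applies → [z].
/u/ (between /s/ and /ɡ/): no rule targets it → [u].
/ɡ/ meets the environment for rule 3 (word-finally) → [k].

[fuɡbevezuk]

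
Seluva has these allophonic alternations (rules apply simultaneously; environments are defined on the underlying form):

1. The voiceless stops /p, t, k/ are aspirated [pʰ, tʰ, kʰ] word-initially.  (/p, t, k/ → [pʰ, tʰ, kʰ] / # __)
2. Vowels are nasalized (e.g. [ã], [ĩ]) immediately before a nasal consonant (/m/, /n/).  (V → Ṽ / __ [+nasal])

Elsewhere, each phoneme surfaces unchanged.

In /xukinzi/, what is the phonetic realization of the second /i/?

/i/ — word-final; rule 2 does not apply here → [i].

[i]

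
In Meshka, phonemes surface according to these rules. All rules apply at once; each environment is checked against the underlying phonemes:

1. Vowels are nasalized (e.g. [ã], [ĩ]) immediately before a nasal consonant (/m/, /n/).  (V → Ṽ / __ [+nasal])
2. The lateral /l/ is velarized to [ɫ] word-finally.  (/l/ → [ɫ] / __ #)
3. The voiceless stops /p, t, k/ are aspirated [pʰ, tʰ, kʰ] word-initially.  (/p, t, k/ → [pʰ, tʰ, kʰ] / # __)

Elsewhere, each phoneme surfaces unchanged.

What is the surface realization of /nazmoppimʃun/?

[nazmoppĩmʃũn]

/n/ — not in any rule's target class → [n].
/a/ — between /n/ and /z/; rule 1 does not apply here → [a].
/z/ (between /a/ and /m/): no rule targets it → [z].
/m/ — not in any rule's target class → [m].
/o/ (between /m/ and /p/): rule 1 targets it, but not before a nasal consonant → unchanged [o].
/p/ (between /o/ and /p/): rule 3 targets it, but not word-initially → unchanged [p].
/p/ (between /p/ and /i/) fails the environment for rule 3, so it stays [p].
/i/ (between /p/ and /m/) occurs before a nasal consonant → [ĩ] by rule 1.
/m/ — not in any rule's target class → [m].
/ʃ/ (between /m/ and /u/): no rule targets it → [ʃ].
/u/ (between /ʃ/ and /n/): before a nasal consonant, so rule 1 applies → [ũ].
/n/ (word-final): no rule targets it → [n].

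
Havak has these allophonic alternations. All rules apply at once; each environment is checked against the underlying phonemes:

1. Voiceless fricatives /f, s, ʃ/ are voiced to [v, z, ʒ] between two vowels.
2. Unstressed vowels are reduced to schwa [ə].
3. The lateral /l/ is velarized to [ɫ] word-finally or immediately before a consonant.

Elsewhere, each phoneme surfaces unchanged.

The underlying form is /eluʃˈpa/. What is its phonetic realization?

[ələʃˈpa]

/e/ (word-initial) occurs in an unstressed syllable → [ə] by rule 2.
/l/ (between /e/ and /u/): rule 3 targets it, but not word-finally or immediately before a consonant → unchanged [l].
/u/ — between /l/ and /ʃ/, in an unstressed syllable — surfaces as [ə] (rule 2).
/ʃ/ (between /u/ and /p/) is in the target of rule 1 but the environment (between two vowels) is not met → [ʃ].
/p/ — not in any rule's target class → [p].
/a/ (word-final): rule 2 targets it, but not in an unstressed syllable → unchanged [a].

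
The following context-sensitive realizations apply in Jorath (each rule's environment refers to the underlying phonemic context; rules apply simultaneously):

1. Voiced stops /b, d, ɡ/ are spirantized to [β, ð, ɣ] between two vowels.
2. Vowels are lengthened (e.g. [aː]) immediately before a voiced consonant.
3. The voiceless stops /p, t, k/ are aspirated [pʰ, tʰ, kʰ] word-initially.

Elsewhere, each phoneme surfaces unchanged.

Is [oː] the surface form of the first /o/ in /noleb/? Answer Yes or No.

Yes

/o/ (between /n/ and /l/) occurs before a voiced consonant → [oː] by rule 2.
The actual realization is [oː], which matches [oː].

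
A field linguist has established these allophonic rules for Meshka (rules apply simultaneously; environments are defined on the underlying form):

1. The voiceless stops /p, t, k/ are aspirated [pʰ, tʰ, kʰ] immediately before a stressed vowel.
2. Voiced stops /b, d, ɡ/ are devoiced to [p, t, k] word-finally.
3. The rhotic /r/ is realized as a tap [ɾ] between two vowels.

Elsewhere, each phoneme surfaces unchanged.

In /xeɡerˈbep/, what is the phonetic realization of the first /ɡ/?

[ɡ]

/ɡ/ (between /e/ and /e/): rule 2 targets it, but not word-finally → unchanged [ɡ].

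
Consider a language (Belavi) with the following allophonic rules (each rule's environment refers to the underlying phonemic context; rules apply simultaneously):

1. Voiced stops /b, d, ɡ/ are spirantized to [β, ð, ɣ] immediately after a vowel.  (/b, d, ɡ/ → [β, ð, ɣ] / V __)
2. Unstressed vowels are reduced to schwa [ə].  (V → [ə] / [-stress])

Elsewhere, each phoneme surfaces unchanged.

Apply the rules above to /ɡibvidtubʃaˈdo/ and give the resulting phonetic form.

/ɡ/ (word-initial): rule 1 targets it, but not immediately after a vowel → unchanged [ɡ].
/i/ meets the environment for rule 2 (in an unstressed syllable) → [ə].
/b/ — between /i/ and /v/, immediately after a vowel — surfaces as [β] (rule 1).
/i/ (between /v/ and /d/): in an unstressed syllable, so rule 2 applies → [ə].
Rule 1 applies to /d/ (between /i/ and /t/: immediately after a vowel) → [ð].
/u/ — between /t/ and /b/, in an unstressed syllable — surfaces as [ə] (rule 2).
/b/ — between /u/ and /ʃ/, immediately after a vowel — surfaces as [β] (rule 1).
Rule 2 applies to /a/ (between /ʃ/ and /d/: in an unstressed syllable) → [ə].
/d/ (between /a/ and /o/) occurs immediately after a vowel → [ð] by rule 1.
/o/ — word-final; rule 2 does not apply here → [o].

[ɡəβvəðtəβʃəˈðo]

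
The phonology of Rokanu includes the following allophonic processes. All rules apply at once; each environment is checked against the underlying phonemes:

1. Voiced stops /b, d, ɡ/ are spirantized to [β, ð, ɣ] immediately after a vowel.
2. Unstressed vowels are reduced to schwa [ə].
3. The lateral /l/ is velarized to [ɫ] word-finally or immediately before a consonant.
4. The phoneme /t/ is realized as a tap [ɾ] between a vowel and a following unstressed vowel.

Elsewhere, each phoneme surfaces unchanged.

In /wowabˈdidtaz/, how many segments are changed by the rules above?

Segments that undergo a rule: /o/ → [ə] (rule 2); /a/ → [ə] (rule 2); /b/ → [β] (rule 1); /d/ → [ð] (rule 1); /a/ → [ə] (rule 2).
All other segments surface unchanged.

5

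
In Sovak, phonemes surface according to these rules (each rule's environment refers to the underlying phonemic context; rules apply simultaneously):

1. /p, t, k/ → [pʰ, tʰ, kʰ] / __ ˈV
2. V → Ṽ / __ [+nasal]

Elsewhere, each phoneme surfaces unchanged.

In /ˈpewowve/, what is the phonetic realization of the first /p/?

[pʰ]

/p/ (word-initial) occurs immediately before a stressed vowel → [pʰ] by rule 1.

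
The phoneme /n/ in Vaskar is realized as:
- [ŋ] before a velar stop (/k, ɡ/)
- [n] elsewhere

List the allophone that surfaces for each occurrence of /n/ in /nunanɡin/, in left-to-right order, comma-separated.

[n], [n], [ŋ], [n]

Occurrence 1 (position 1): no conditioning environment matches → elsewhere allophone [n].
Occurrence 2 (position 3): no conditioning environment matches → elsewhere allophone [n].
Occurrence 3 (position 5): before a velar stop → [ŋ].
Occurrence 4 (position 8): no conditioning environment matches → elsewhere allophone [n].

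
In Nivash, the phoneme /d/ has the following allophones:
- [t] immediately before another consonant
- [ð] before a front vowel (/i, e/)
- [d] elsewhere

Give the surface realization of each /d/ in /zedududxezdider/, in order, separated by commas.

[d], [d], [t], [ð], [ð]

Occurrence 1 (position 3): no conditioning environment matches → elsewhere allophone [d].
Occurrence 2 (position 5): no conditioning environment matches → elsewhere allophone [d].
Occurrence 3 (position 7): immediately before another consonant → [t].
Occurrence 4 (position 11): before a front vowel (/i, e/) → [ð].
Occurrence 5 (position 13): before a front vowel (/i, e/) → [ð].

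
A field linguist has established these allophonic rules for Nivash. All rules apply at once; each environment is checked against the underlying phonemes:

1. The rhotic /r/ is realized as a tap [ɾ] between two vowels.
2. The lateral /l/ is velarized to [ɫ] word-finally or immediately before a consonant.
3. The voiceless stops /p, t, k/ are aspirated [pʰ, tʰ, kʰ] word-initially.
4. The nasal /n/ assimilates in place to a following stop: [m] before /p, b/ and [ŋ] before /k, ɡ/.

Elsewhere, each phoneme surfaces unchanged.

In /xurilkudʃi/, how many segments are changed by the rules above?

2

Segments that undergo a rule: /r/ → [ɾ] (rule 1); /l/ → [ɫ] (rule 2).
All other segments surface unchanged.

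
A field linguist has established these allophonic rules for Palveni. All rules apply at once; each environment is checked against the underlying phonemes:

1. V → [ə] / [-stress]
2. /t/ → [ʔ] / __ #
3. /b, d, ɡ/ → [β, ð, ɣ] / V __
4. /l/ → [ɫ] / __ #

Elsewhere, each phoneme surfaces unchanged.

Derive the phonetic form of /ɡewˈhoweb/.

[ɡəwˈhowəβ]

/ɡ/ (word-initial) is in the target of rule 3 but the environment (immediately after a vowel) is not met → [ɡ].
/e/ — between /ɡ/ and /w/, in an unstressed syllable — surfaces as [ə] (rule 1).
/o/ — between /h/ and /w/; rule 1 does not apply here → [o].
/e/ (between /w/ and /b/): in an unstressed syllable, so rule 1 applies → [ə].
Rule 3 applies to /b/ (word-final: immediately after a vowel) → [β].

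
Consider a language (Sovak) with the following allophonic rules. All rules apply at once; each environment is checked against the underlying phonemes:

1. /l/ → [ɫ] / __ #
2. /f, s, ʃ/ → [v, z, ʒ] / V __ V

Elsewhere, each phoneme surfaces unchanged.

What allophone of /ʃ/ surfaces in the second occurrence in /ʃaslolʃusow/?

/ʃ/ (between /l/ and /u/) fails the environment for rule 2, so it stays [ʃ].

[ʃ]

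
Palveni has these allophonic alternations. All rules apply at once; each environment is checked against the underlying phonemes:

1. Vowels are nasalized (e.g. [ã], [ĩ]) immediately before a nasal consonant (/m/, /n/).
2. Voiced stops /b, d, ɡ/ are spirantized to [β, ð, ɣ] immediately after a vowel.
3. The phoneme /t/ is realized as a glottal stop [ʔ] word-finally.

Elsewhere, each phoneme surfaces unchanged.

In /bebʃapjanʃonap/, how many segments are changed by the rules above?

3

Segments that undergo a rule: /b/ → [β] (rule 2); /a/ → [ã] (rule 1); /o/ → [õ] (rule 1).
All other segments surface unchanged.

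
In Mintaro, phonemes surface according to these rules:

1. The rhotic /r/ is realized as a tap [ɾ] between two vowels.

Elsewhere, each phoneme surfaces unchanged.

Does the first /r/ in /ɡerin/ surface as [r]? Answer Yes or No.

No

/r/ meets the environment for rule 1 (between two vowels) → [ɾ].
The actual realization is [ɾ], not [r].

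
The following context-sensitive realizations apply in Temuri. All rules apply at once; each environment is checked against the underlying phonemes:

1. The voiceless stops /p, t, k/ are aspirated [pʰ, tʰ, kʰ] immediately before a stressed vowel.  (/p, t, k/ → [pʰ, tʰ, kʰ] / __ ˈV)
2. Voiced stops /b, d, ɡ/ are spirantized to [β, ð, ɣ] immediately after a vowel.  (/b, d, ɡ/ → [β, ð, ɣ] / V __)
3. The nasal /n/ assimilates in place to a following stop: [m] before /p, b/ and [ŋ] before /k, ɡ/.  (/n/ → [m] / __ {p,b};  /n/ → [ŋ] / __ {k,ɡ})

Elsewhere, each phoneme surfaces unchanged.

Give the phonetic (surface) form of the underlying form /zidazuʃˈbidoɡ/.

/z/ — not in any rule's target class → [z].
/i/ (between /z/ and /d/) is unaffected → [i].
Rule 2 applies to /d/ (between /i/ and /a/: immediately after a vowel) → [ð].
/a/ — not in any rule's target class → [a].
/z/ stays [z].
/u/ — not in any rule's target class → [u].
/ʃ/ stays [ʃ].
/b/ — between /ʃ/ and /i/; rule 2 does not apply here → [b].
/i/ (between /b/ and /d/): no rule targets it → [i].
/d/ — between /i/ and /o/, immediately after a vowel — surfaces as [ð] (rule 2).
/o/ (between /d/ and /ɡ/) is unaffected → [o].
Rule 2 applies to /ɡ/ (word-final: immediately after a vowel) → [ɣ].

[ziðazuʃˈbiðoɣ]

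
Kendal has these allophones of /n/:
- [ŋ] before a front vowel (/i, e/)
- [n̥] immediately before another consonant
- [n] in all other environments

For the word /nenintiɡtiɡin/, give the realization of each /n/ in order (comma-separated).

Occurrence 1 (position 1): before a front vowel (/i, e/) → [ŋ].
Occurrence 2 (position 3): before a front vowel (/i, e/) → [ŋ].
Occurrence 3 (position 5): immediately before another consonant → [n̥].
Occurrence 4 (position 13): no conditioning environment matches → elsewhere allophone [n].

[ŋ], [ŋ], [n̥], [n]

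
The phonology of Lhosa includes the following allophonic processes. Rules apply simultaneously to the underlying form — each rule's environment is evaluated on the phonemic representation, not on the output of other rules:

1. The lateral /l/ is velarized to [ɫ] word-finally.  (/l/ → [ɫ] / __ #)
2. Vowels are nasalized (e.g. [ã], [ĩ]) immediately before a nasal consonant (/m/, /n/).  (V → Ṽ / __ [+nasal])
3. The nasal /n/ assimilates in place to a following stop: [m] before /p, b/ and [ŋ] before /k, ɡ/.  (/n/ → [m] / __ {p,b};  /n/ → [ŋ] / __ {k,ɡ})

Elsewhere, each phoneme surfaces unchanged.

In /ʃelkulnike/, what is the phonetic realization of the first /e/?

/e/ (between /ʃ/ and /l/) fails the environment for rule 2, so it stays [e].

[e]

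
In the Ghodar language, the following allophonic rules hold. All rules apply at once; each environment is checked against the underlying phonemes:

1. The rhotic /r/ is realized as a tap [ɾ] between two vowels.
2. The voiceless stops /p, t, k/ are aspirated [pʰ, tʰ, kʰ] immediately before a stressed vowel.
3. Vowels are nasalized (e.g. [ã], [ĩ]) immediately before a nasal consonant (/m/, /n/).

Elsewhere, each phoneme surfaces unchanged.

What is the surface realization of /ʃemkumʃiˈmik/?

[ʃẽmkũmʃĩˈmik]

/ʃ/ — not in any rule's target class → [ʃ].
/e/ (between /ʃ/ and /m/): before a nasal consonant, so rule 3 applies → [ẽ].
/m/ (between /e/ and /k/) is unaffected → [m].
/k/ (between /m/ and /u/): rule 2 targets it, but not immediately before a stressed vowel → unchanged [k].
/u/ (between /k/ and /m/): before a nasal consonant, so rule 3 applies → [ũ].
/m/ (between /u/ and /ʃ/) is unaffected → [m].
/ʃ/ (between /m/ and /i/): no rule targets it → [ʃ].
/i/ (between /ʃ/ and /m/) occurs before a nasal consonant → [ĩ] by rule 3.
/m/ (between /i/ and /i/): no rule targets it → [m].
/i/ (between /m/ and /k/): rule 3 targets it, but not before a nasal consonant → unchanged [i].
/k/ (word-final) is in the target of rule 2 but the environment (immediately before a stressed vowel) is not met → [k].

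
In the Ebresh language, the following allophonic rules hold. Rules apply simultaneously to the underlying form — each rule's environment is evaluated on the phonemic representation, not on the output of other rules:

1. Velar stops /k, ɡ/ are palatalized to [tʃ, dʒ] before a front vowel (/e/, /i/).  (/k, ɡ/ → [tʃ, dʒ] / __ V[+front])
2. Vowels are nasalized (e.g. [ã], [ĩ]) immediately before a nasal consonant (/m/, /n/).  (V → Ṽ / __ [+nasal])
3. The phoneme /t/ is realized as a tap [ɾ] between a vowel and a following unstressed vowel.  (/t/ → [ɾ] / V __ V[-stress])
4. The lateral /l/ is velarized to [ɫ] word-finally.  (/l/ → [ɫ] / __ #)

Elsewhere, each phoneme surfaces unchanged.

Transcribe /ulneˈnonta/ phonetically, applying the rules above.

[ulnẽˈnõnta]

/u/ (word-initial): rule 2 targets it, but not before a nasal consonant → unchanged [u].
/l/ — between /u/ and /n/; rule 4 does not apply here → [l].
/e/ (between /n/ and /n/) occurs before a nasal consonant → [ẽ] by rule 2.
Rule 2 applies to /o/ (between /n/ and /n/: before a nasal consonant) → [õ].
/t/ (between /n/ and /a/) is in the target of rule 3 but the environment (between a vowel and a following unstressed vowel) is not met → [t].
/a/ (word-final) is in the target of rule 2 but the environment (before a nasal consonant) is not met → [a].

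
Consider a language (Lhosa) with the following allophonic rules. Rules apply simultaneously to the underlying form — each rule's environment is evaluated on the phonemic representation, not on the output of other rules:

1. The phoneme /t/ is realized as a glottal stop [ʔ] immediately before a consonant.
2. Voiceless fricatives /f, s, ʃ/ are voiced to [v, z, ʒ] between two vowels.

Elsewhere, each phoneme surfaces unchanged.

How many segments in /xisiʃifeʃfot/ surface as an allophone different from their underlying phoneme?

3

Segments that undergo a rule: /s/ → [z] (rule 2); /ʃ/ → [ʒ] (rule 2); /f/ → [v] (rule 2).
All other segments surface unchanged.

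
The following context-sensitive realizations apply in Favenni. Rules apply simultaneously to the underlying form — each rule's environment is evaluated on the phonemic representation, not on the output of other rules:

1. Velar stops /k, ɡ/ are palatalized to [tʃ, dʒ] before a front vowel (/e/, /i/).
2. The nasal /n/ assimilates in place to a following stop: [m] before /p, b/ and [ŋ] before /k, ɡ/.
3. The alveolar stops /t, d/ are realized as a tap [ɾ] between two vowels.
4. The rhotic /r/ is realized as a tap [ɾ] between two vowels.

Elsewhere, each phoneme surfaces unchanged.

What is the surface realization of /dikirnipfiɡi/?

/d/ (word-initial): rule 3 targets it, but not between two vowels → unchanged [d].
/k/ — between /i/ and /i/, before a front vowel — surfaces as [tʃ] (rule 1).
/r/ — between /i/ and /n/; rule 4 does not apply here → [r].
/n/ — between /r/ and /i/; rule 2 does not apply here → [n].
/ɡ/ meets the environment for rule 1 (before a front vowel) → [dʒ].

[ditʃirnipfidʒi]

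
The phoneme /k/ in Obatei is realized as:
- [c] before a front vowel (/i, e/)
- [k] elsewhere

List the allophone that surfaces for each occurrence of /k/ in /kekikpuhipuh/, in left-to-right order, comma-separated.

Occurrence 1 (position 1): before a front vowel → [c].
Occurrence 2 (position 3): before a front vowel → [c].
Occurrence 3 (position 5): no conditioning environment matches → elsewhere allophone [k].

[c], [c], [k]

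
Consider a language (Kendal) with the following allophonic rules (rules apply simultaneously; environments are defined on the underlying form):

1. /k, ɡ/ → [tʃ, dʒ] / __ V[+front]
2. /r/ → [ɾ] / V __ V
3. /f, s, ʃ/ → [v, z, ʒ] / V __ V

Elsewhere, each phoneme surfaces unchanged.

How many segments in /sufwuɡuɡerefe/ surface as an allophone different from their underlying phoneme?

3

Segments that undergo a rule: /ɡ/ → [dʒ] (rule 1); /r/ → [ɾ] (rule 2); /f/ → [v] (rule 3).
All other segments surface unchanged.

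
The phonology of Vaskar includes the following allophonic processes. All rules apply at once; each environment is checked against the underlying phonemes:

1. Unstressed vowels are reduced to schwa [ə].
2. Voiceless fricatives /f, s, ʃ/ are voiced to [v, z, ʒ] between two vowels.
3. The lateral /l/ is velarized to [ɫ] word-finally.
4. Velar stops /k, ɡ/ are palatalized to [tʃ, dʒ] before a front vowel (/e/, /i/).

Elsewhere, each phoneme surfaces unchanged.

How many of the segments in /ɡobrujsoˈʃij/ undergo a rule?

Segments that undergo a rule: /o/ → [ə] (rule 1); /u/ → [ə] (rule 1); /o/ → [ə] (rule 1); /ʃ/ → [ʒ] (rule 2).
All other segments surface unchanged.

4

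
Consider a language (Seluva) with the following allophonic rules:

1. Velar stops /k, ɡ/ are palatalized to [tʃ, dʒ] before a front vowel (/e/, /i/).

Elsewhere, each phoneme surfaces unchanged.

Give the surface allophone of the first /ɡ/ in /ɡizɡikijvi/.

[dʒ]

/ɡ/ — word-initial, before a front vowel — surfaces as [dʒ] (rule 1).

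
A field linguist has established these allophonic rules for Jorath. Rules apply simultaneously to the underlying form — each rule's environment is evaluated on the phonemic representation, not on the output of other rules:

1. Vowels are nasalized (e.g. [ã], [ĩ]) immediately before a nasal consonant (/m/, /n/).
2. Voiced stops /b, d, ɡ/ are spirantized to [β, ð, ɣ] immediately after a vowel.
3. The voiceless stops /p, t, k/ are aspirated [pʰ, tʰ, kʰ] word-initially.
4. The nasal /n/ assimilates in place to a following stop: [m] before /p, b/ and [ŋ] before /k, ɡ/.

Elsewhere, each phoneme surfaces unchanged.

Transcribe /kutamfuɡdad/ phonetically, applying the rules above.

/k/ (word-initial): word-initially, so rule 3 applies → [kʰ].
/u/ (between /k/ and /t/) is in the target of rule 1 but the environment (before a nasal consonant) is not met → [u].
/t/ (between /u/ and /a/) fails the environment for rule 3, so it stays [t].
/a/ (between /t/ and /m/) occurs before a nasal consonant → [ã] by rule 1.
/u/ — between /f/ and /ɡ/; rule 1 does not apply here → [u].
/ɡ/ meets the environment for rule 2 (immediately after a vowel) → [ɣ].
/d/ (between /ɡ/ and /a/): rule 2 targets it, but not immediately after a vowel → unchanged [d].
/a/ (between /d/ and /d/): rule 1 targets it, but not before a nasal consonant → unchanged [a].
/d/ (word-final): immediately after a vowel, so rule 2 applies → [ð].

[kʰutãmfuɣdað]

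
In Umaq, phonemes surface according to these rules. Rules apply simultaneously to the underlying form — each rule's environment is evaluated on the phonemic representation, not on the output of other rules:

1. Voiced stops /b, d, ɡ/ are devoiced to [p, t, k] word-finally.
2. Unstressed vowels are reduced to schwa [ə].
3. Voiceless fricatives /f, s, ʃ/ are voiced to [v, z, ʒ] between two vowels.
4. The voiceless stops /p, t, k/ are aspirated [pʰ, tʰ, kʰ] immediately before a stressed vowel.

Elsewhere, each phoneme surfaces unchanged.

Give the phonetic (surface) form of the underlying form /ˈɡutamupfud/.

/ɡ/ — word-initial; rule 1 does not apply here → [ɡ].
/u/ (between /ɡ/ and /t/): rule 2 targets it, but not in an unstressed syllable → unchanged [u].
/t/ — between /u/ and /a/; rule 4 does not apply here → [t].
/a/ (between /t/ and /m/) occurs in an unstressed syllable → [ə] by rule 2.
/m/ stays [m].
/u/ (between /m/ and /p/) occurs in an unstressed syllable → [ə] by rule 2.
/p/ (between /u/ and /f/) fails the environment for rule 4, so it stays [p].
/f/ (between /p/ and /u/) fails the environment for rule 3, so it stays [f].
Rule 2 applies to /u/ (between /f/ and /d/: in an unstressed syllable) → [ə].
/d/ (word-final): word-finally, so rule 1 applies → [t].

[ˈɡutəməpfət]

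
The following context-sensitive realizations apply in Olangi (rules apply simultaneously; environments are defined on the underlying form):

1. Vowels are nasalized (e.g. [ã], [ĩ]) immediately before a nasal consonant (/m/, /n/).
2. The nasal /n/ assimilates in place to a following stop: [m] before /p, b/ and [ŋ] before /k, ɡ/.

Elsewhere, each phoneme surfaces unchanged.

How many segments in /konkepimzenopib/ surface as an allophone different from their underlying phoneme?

Segments that undergo a rule: /o/ → [õ] (rule 1); /n/ → [ŋ] (rule 2); /i/ → [ĩ] (rule 1); /e/ → [ẽ] (rule 1).
All other segments surface unchanged.

4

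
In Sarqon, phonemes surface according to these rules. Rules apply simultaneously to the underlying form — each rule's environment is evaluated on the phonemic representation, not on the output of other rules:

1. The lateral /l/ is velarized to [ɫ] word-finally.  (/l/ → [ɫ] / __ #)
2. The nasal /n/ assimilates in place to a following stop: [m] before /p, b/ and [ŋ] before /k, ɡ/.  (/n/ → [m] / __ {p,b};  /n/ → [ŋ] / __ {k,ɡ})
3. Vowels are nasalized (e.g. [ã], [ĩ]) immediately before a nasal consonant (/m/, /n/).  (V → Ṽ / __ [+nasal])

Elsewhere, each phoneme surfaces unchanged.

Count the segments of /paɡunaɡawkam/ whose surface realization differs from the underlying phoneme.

2

Segments that undergo a rule: /u/ → [ũ] (rule 3); /a/ → [ã] (rule 3).
All other segments surface unchanged.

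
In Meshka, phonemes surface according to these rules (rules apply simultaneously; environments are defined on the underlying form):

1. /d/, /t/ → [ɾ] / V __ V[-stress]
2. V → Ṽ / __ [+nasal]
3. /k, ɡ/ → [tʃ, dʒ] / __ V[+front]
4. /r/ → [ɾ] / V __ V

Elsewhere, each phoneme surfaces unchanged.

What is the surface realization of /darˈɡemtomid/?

/d/ (word-initial) is in the target of rule 1 but the environment (between a vowel and a following unstressed vowel) is not met → [d].
/a/ — between /d/ and /r/; rule 2 does not apply here → [a].
/r/ (between /a/ and /ɡ/): rule 4 targets it, but not between two vowels → unchanged [r].
Rule 3 applies to /ɡ/ (between /r/ and /e/: before a front vowel) → [dʒ].
Rule 2 applies to /e/ (between /ɡ/ and /m/: before a nasal consonant) → [ẽ].
/t/ — between /m/ and /o/; rule 1 does not apply here → [t].
Rule 2 applies to /o/ (between /t/ and /m/: before a nasal consonant) → [õ].
/i/ (between /m/ and /d/): rule 2 targets it, but not before a nasal consonant → unchanged [i].
/d/ — word-final; rule 1 does not apply here → [d].

[darˈdʒẽmtõmid]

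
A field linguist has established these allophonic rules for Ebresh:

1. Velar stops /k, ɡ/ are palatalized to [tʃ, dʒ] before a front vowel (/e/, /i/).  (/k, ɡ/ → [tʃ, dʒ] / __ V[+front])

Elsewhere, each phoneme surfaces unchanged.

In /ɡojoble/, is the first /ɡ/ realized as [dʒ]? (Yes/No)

/ɡ/ (word-initial): rule 1 targets it, but not before a front vowel → unchanged [ɡ].
The actual realization is [ɡ], not [dʒ].

No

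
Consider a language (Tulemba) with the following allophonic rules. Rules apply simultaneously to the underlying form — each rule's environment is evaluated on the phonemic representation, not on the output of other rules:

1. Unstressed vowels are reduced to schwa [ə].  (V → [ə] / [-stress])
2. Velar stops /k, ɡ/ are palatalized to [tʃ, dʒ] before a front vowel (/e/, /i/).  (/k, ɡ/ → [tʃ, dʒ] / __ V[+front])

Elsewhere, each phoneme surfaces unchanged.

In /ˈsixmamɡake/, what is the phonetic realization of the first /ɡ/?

[ɡ]

/ɡ/ (between /m/ and /a/): rule 2 targets it, but not before a front vowel → unchanged [ɡ].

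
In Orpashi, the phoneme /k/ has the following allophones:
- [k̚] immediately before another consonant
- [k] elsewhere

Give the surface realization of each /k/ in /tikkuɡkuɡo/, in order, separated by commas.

Occurrence 1 (position 3): immediately before another consonant → [k̚].
Occurrence 2 (position 4): no conditioning environment matches → elsewhere allophone [k].
Occurrence 3 (position 7): no conditioning environment matches → elsewhere allophone [k].

[k̚], [k], [k]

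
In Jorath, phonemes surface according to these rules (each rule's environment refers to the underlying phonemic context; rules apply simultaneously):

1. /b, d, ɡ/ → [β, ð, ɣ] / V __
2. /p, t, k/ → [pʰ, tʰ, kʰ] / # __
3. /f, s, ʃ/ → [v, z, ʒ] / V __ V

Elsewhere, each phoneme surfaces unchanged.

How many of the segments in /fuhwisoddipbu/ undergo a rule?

2

Segments that undergo a rule: /s/ → [z] (rule 3); /d/ → [ð] (rule 1).
All other segments surface unchanged.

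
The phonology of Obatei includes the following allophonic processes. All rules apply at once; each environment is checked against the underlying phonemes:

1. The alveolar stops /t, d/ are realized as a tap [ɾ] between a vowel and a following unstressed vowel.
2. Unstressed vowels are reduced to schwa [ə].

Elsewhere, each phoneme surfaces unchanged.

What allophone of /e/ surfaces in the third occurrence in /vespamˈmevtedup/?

Rule 2 applies to /e/ (between /t/ and /d/: in an unstressed syllable) → [ə].

[ə]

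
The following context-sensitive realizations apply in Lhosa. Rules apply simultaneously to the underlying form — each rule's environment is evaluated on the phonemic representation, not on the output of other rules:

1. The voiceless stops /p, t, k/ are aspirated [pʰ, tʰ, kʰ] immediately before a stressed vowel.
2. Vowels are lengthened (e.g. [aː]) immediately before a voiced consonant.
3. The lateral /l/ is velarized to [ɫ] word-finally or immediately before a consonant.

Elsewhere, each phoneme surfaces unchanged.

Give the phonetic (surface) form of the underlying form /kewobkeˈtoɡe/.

/k/ (word-initial) is in the target of rule 1 but the environment (immediately before a stressed vowel) is not met → [k].
/e/ (between /k/ and /w/) occurs before a voiced consonant → [eː] by rule 2.
/w/ (between /e/ and /o/) is unaffected → [w].
/o/ meets the environment for rule 2 (before a voiced consonant) → [oː].
/b/ (between /o/ and /k/) is unaffected → [b].
/k/ (between /b/ and /e/) fails the environment for rule 1, so it stays [k].
/e/ (between /k/ and /t/) is in the target of rule 2 but the environment (before a voiced consonant) is not met → [e].
Rule 1 applies to /t/ (between /e/ and /o/: immediately before a stressed vowel) → [tʰ].
/o/ (between /t/ and /ɡ/): before a voiced consonant, so rule 2 applies → [oː].
/ɡ/ — not in any rule's target class → [ɡ].
/e/ (word-final) is in the target of rule 2 but the environment (before a voiced consonant) is not met → [e].

[keːwoːbkeˈtʰoːɡe]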